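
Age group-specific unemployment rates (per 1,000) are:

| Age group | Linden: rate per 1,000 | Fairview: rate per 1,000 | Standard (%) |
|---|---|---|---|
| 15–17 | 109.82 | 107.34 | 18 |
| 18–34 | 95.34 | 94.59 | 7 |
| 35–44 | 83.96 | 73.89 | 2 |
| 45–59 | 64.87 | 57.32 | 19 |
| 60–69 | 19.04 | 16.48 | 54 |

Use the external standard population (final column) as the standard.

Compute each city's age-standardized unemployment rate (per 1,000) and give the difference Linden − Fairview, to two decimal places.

3.52

Standard weights: 0.18, 0.07, 0.02, 0.19, 0.54.
Linden: 0.1800×109.82 + 0.0700×95.34 + 0.0200×83.96 + 0.1900×64.87 + 0.5400×19.04 = 50.7275 per 1,000.
Fairview: 0.1800×107.34 + 0.0700×94.59 + 0.0200×73.89 + 0.1900×57.32 + 0.5400×16.48 = 47.2103 per 1,000.
Difference = 50.7275 − 47.2103 = 3.5172.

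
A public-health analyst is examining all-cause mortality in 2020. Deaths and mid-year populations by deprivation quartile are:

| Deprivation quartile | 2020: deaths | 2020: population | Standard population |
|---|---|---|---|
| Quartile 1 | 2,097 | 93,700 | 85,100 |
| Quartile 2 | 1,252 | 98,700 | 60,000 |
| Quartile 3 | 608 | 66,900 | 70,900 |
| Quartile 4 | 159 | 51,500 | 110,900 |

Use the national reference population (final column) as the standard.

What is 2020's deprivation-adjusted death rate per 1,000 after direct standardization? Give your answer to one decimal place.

Deprivation-specific rates per 1,000 for 2020: 22.380, 12.685, 9.088, 3.087.
Standard total = 326,900; weights = 0.2603, 0.1835, 0.2169, 0.3392.
Standardized rate: 0.2603×22.380 + 0.1835×12.685 + 0.2169×9.088 + 0.3392×3.087 = 11.1727 per 1,000.

11.2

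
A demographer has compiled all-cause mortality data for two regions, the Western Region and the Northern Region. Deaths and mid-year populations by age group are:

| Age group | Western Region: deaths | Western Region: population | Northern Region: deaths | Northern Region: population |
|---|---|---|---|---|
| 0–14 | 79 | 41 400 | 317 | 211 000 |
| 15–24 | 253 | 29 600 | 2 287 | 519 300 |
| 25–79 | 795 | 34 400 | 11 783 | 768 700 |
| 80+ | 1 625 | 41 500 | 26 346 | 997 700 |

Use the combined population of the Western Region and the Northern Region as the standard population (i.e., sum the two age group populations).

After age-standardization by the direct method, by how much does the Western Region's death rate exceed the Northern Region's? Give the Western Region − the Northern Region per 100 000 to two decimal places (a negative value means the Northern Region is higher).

827.51

Age-specific rates per 100 000 for the Western Region: 190.82, 854.73, 2311.05, 3915.66.
For the Northern Region: 150.24, 440.40, 1532.85, 2640.67.
Combined standard total = 2 643 600; weights = 0.0955, 0.2076, 0.3038, 0.3931.
The Western Region: 0.0955×190.82 + 0.2076×854.73 + 0.3038×2311.05 + 0.3931×3915.66 = 2437.0111 per 100 000.
The Northern Region: 0.0955×150.24 + 0.2076×440.40 + 0.3038×1532.85 + 0.3931×2640.67 = 1609.4998 per 100 000.
Difference = 2437.0111 − 1609.4998 = 827.5113.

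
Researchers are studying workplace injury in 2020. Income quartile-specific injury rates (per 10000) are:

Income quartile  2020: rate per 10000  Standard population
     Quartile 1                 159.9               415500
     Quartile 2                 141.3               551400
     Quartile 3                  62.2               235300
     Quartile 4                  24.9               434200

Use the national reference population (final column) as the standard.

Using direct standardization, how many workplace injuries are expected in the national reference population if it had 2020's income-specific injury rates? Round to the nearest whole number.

16980

Expected workplace injuries = Σ (standard pop × income-specific rate ÷ 10000)
= 415500×159.9/10000 + 551400×141.3/10000 + 235300×62.2/10000 + 434200×24.9/10000
= 6643.85 + 7791.28 + 1463.57 + 1081.16 = 16979.85.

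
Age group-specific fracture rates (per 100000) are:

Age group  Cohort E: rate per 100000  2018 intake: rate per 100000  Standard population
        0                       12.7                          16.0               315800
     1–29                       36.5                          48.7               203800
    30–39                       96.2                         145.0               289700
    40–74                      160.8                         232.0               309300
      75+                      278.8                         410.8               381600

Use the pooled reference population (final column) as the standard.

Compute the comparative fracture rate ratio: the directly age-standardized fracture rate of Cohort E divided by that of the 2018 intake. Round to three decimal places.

Standard total = 1500200; weights = 0.2105, 0.1358, 0.1931, 0.2062, 0.2544.
Cohort E: 0.2105×12.7 + 0.1358×36.5 + 0.1931×96.2 + 0.2062×160.8 + 0.2544×278.8 = 130.2786 per 100000.
The 2018 intake: 0.2105×16.0 + 0.1358×48.7 + 0.1931×145.0 + 0.2062×232.0 + 0.2544×410.8 = 190.3101 per 100000.
Ratio = 130.2786 ÷ 190.3101 = 0.68456.

0.685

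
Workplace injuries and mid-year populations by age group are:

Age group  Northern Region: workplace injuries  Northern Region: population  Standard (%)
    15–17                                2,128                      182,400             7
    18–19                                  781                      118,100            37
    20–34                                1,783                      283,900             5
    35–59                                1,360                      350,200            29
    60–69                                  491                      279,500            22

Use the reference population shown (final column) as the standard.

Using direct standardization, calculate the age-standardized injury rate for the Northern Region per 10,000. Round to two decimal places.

Age-specific rates per 10,000 for the Northern Region: 116.67, 66.13, 62.80, 38.83, 17.57.
Standard weights: 0.07, 0.37, 0.05, 0.29, 0.22.
Standardized rate: 0.0700×116.67 + 0.3700×66.13 + 0.0500×62.80 + 0.2900×38.83 + 0.2200×17.57 = 50.9020 per 10,000.

50.90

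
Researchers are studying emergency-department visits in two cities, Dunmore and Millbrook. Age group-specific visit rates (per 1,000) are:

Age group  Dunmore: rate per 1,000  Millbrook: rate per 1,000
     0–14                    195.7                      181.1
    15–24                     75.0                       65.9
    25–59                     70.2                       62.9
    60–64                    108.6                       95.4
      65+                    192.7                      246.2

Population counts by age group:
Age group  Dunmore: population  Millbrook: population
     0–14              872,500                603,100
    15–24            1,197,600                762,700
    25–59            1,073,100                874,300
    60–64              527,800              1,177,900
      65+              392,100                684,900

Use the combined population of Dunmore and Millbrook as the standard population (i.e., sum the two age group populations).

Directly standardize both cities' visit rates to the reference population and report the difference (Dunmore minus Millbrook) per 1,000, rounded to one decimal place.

2.3

Combined standard total = 8,166,000; weights = 0.1807, 0.2401, 0.2385, 0.2089, 0.1319.
Dunmore: 0.1807×195.7 + 0.2401×75.0 + 0.2385×70.2 + 0.2089×108.6 + 0.1319×192.7 = 118.2074 per 1,000.
Millbrook: 0.1807×181.1 + 0.2401×65.9 + 0.2385×62.9 + 0.2089×95.4 + 0.1319×246.2 = 115.9426 per 1,000.
Difference = 118.2074 − 115.9426 = 2.2648.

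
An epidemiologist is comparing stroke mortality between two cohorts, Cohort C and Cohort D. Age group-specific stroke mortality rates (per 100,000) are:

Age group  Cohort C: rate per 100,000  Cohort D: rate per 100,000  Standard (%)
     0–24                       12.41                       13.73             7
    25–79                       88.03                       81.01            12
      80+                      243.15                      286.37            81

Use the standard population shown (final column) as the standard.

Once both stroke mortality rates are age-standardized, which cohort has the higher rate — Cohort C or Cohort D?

Cohort D

Standard weights: 0.07, 0.12, 0.81.
Cohort C: 0.0700×12.41 + 0.1200×88.03 + 0.8100×243.15 = 208.3838 per 100,000.
Cohort D: 0.0700×13.73 + 0.1200×81.01 + 0.8100×286.37 = 242.6420 per 100,000.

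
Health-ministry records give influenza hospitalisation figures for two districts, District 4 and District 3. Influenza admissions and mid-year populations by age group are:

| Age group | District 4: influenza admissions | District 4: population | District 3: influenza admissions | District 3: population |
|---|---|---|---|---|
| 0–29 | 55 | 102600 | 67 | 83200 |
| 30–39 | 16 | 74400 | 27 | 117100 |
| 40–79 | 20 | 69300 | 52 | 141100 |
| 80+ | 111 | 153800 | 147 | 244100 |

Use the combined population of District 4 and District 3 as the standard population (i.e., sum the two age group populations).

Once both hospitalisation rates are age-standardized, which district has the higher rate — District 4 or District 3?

District 3

Age-specific rates per 100000 for District 4: 53.61, 21.51, 28.86, 72.17.
For District 3: 80.53, 23.06, 36.85, 60.22.
Combined standard total = 985600; weights = 0.1885, 0.1943, 0.2135, 0.4037.
District 4: 0.1885×53.61 + 0.1943×21.51 + 0.2135×28.86 + 0.4037×72.17 = 49.5815 per 100000.
District 3: 0.1885×80.53 + 0.1943×23.06 + 0.2135×36.85 + 0.4037×60.22 = 51.8402 per 100000.
The crude rates (50.49 vs 50.04) would put District 4 higher, but that reflects its age composition; once standardized to a common age structure, District 3 has the higher underlying rate.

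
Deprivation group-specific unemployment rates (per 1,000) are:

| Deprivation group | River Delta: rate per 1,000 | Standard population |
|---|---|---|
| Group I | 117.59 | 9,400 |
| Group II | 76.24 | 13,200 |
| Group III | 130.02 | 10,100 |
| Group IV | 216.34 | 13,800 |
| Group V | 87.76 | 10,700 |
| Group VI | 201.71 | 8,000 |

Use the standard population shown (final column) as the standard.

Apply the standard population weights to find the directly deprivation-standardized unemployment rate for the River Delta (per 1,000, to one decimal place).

137.5

Standard total = 65,200; weights = 0.1442, 0.2025, 0.1549, 0.2117, 0.1641, 0.1227.
Standardized rate: 0.1442×117.59 + 0.2025×76.24 + 0.1549×130.02 + 0.2117×216.34 + 0.1641×87.76 + 0.1227×201.71 = 137.4712 per 1,000.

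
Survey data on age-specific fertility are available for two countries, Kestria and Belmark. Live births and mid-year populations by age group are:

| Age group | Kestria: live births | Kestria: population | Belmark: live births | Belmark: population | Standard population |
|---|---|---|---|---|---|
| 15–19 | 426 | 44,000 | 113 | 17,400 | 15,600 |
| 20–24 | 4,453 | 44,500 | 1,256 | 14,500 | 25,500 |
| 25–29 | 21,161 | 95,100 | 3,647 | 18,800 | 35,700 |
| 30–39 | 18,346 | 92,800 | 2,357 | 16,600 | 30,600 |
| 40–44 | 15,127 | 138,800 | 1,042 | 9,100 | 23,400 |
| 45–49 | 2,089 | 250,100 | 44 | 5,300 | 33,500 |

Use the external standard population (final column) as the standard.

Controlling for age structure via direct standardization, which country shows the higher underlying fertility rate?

Age-specific rates per 1,000 for Kestria: 9.682, 100.067, 222.513, 197.694, 108.984, 8.353.
For Belmark: 6.494, 86.621, 193.989, 141.988, 114.505, 8.302.
Standard total = 164,300; weights = 0.0949, 0.1552, 0.2173, 0.1862, 0.1424, 0.2039.
Kestria: 0.0949×9.682 + 0.1552×100.067 + 0.2173×222.513 + 0.1862×197.694 + 0.1424×108.984 + 0.2039×8.353 = 118.8433 per 1,000.
Belmark: 0.0949×6.494 + 0.1552×86.621 + 0.2173×193.989 + 0.1862×141.988 + 0.1424×114.505 + 0.2039×8.302 = 100.6569 per 1,000.
The crude rates (92.59 vs 103.54) would put Belmark higher, but that reflects its age composition; once standardized to a common age structure, Kestria has the higher underlying rate.

Kestria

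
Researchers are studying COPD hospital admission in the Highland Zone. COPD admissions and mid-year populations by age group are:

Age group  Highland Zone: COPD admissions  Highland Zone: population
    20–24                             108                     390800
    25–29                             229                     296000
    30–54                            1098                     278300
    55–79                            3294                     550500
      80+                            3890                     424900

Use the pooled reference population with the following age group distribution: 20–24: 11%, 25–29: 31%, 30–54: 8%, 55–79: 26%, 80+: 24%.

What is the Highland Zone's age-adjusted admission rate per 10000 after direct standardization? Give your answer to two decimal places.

43.39

Age-specific rates per 10000 for the Highland Zone: 2.76, 7.74, 39.45, 59.84, 91.55.
Standard weights: 0.11, 0.31, 0.08, 0.26, 0.24.
Standardized rate: 0.1100×2.76 + 0.3100×7.74 + 0.0800×39.45 + 0.2600×59.84 + 0.2400×91.55 = 43.3883 per 10000.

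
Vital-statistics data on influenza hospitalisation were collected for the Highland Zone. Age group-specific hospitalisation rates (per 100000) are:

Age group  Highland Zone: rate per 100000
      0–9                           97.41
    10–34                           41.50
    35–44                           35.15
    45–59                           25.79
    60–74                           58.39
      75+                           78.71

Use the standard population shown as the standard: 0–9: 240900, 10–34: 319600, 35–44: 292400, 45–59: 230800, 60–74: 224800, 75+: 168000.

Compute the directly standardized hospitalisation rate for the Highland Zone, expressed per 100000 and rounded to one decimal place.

53.7

Standard total = 1476500; weights = 0.1632, 0.2165, 0.1980, 0.1563, 0.1523, 0.1138.
Standardized rate: 0.1632×97.41 + 0.2165×41.50 + 0.1980×35.15 + 0.1563×25.79 + 0.1523×58.39 + 0.1138×78.71 = 53.7142 per 100000.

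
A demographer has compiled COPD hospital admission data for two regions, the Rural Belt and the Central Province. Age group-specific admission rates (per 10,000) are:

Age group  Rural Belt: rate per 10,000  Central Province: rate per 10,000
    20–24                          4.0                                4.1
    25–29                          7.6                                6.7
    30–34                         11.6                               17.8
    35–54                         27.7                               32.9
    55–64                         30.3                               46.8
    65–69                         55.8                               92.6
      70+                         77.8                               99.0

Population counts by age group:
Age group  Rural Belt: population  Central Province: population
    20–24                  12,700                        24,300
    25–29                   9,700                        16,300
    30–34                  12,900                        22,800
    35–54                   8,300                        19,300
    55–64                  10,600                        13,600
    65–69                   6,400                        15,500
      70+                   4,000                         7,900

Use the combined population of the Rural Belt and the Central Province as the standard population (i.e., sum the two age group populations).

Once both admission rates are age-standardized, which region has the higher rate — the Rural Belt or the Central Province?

Combined standard total = 184,300; weights = 0.2008, 0.1411, 0.1937, 0.1498, 0.1313, 0.1188, 0.0646.
The Rural Belt: 0.2008×4.0 + 0.1411×7.6 + 0.1937×11.6 + 0.1498×27.7 + 0.1313×30.3 + 0.1188×55.8 + 0.0646×77.8 = 23.9031 per 10,000.
The Central Province: 0.2008×4.1 + 0.1411×6.7 + 0.1937×17.8 + 0.1498×32.9 + 0.1313×46.8 + 0.1188×92.6 + 0.0646×99.0 = 33.6842 per 10,000.

Central Province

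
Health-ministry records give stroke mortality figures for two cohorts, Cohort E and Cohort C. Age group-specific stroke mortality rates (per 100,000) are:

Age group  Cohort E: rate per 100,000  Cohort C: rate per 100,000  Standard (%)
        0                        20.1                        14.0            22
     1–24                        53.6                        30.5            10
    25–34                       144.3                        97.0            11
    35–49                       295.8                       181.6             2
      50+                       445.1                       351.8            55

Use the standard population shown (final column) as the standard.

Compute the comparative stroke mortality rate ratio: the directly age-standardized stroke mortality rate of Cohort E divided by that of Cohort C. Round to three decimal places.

1.292

Standard weights: 0.22, 0.10, 0.11, 0.02, 0.55.
Cohort E: 0.2200×20.1 + 0.1000×53.6 + 0.1100×144.3 + 0.0200×295.8 + 0.5500×445.1 = 276.3760 per 100,000.
Cohort C: 0.2200×14.0 + 0.1000×30.5 + 0.1100×97.0 + 0.0200×181.6 + 0.5500×351.8 = 213.9220 per 100,000.
Ratio = 276.3760 ÷ 213.9220 = 1.29195.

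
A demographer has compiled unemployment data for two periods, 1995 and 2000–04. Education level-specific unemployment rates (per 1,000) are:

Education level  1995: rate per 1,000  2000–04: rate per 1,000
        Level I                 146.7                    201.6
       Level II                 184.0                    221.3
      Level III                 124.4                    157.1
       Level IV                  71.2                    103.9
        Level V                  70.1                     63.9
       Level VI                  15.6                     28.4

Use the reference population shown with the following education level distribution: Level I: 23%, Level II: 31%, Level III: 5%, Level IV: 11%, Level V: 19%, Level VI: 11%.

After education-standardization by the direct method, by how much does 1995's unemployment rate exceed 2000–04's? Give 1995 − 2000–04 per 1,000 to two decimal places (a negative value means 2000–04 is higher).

Standard weights: 0.23, 0.31, 0.05, 0.11, 0.19, 0.11.
1995: 0.2300×146.7 + 0.3100×184.0 + 0.0500×124.4 + 0.1100×71.2 + 0.1900×70.1 + 0.1100×15.6 = 119.8680 per 1,000.
2000–04: 0.2300×201.6 + 0.3100×221.3 + 0.0500×157.1 + 0.1100×103.9 + 0.1900×63.9 + 0.1100×28.4 = 149.5200 per 1,000.
Difference = 119.8680 − 149.5200 = -29.6520.

-29.65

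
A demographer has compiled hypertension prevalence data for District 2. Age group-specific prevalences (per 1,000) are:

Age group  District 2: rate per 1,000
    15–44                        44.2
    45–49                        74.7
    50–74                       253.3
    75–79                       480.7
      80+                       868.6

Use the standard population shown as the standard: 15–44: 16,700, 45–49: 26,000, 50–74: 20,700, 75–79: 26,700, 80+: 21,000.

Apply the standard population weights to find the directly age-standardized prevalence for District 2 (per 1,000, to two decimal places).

351.03

Standard total = 111,100; weights = 0.1503, 0.2340, 0.1863, 0.2403, 0.1890.
Standardized rate: 0.1503×44.2 + 0.2340×74.7 + 0.1863×253.3 + 0.2403×480.7 + 0.1890×868.6 = 351.0256 per 1,000.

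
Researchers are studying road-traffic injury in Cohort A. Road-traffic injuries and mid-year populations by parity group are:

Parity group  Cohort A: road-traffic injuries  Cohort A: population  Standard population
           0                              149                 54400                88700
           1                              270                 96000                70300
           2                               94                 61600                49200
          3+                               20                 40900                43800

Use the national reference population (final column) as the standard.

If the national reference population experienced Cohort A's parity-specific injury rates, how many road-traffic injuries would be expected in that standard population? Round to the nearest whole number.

537

Parity-specific rates per 100000 for Cohort A: 273.90, 281.25, 152.60, 48.90.
Expected road-traffic injuries = Σ (standard pop × parity-specific rate ÷ 100000)
= 88700×273.90/100000 + 70300×281.25/100000 + 49200×152.60/100000 + 43800×48.90/100000
= 242.95 + 197.72 + 75.08 + 21.42 = 537.16.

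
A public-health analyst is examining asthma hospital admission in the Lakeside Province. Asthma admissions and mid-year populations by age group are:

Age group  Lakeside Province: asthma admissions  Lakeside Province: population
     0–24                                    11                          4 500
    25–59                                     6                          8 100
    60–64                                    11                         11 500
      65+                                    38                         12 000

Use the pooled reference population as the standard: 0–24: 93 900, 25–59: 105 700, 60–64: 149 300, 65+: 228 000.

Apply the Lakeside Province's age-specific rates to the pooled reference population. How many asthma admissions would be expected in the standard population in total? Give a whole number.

1173

Age-specific rates per 10 000 for the Lakeside Province: 24.44, 7.41, 9.57, 31.67.
Expected asthma admissions = Σ (standard pop × age-specific rate ÷ 10 000)
= 93 900×24.44/10 000 + 105 700×7.41/10 000 + 149 300×9.57/10 000 + 228 000×31.67/10 000
= 229.53 + 78.30 + 142.81 + 722.00 = 1172.64.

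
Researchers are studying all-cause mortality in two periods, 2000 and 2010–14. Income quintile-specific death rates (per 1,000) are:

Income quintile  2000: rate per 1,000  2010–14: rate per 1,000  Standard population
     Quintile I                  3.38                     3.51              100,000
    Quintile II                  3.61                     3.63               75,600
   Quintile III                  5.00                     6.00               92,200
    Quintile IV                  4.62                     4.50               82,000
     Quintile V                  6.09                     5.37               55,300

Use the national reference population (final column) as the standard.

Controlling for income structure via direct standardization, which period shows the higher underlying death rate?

Standard total = 405,100; weights = 0.2469, 0.1866, 0.2276, 0.2024, 0.1365.
2000: 0.2469×3.38 + 0.1866×3.61 + 0.2276×5.00 + 0.2024×4.62 + 0.1365×6.09 = 4.4126 per 1,000.
2010–14: 0.2469×3.51 + 0.1866×3.63 + 0.2276×6.00 + 0.2024×4.50 + 0.1365×5.37 = 4.5534 per 1,000.

2010–14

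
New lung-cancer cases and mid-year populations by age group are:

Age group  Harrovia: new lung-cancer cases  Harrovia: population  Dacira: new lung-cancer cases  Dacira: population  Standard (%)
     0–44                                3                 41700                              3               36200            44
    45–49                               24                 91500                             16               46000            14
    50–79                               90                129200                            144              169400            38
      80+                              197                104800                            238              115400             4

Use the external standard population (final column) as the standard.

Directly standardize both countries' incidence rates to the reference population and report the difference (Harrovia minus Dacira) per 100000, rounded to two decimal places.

-8.24

Age-specific rates per 100000 for Harrovia: 7.19, 26.23, 69.66, 187.98.
For Dacira: 8.29, 34.78, 85.01, 206.24.
Standard weights: 0.44, 0.14, 0.38, 0.04.
Harrovia: 0.4400×7.19 + 0.1400×26.23 + 0.3800×69.66 + 0.0400×187.98 = 40.8273 per 100000.
Dacira: 0.4400×8.29 + 0.1400×34.78 + 0.3800×85.01 + 0.0400×206.24 = 49.0678 per 100000.
Difference = 40.8273 − 49.0678 = -8.2405.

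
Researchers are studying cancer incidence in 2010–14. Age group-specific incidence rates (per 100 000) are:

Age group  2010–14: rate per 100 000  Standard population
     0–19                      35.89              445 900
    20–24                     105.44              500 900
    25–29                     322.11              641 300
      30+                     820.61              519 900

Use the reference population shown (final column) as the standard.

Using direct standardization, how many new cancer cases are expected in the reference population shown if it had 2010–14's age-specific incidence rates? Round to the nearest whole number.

7020

Expected new cancer cases = Σ (standard pop × age-specific rate ÷ 100 000)
= 445 900×35.89/100 000 + 500 900×105.44/100 000 + 641 300×322.11/100 000 + 519 900×820.61/100 000
= 160.03 + 528.15 + 2065.69 + 4266.35 = 7020.23.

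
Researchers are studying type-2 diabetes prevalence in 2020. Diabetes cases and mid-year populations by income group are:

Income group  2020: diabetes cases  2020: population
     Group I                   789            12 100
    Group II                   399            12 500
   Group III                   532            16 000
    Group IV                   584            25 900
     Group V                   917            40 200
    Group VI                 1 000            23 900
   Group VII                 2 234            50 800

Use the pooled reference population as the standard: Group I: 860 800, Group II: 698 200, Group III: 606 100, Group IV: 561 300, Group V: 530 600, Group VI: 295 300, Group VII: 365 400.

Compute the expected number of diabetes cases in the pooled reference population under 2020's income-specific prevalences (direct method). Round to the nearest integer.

151754

Income-specific rates per 1 000 for 2020: 65.207, 31.920, 33.250, 22.548, 22.811, 41.841, 43.976.
Expected diabetes cases = Σ (standard pop × income-specific rate ÷ 1 000)
= 860 800×65.207/1 000 + 698 200×31.920/1 000 + 606 100×33.250/1 000 + 561 300×22.548/1 000 + 530 600×22.811/1 000 + 295 300×41.841/1 000 + 365 400×43.976/1 000
= 56129.85 + 22286.54 + 20152.83 + 12656.34 + 12103.49 + 12355.65 + 16068.97 = 151753.66.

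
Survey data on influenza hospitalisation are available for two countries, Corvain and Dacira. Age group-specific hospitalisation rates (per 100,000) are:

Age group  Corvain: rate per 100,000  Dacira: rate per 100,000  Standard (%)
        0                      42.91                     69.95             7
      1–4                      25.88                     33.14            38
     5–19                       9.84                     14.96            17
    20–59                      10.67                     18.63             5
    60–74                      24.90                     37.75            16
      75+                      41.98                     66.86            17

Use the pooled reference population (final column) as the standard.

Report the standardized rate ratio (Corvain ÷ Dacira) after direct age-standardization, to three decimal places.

0.682

Standard weights: 0.07, 0.38, 0.17, 0.05, 0.16, 0.17.
Corvain: 0.0700×42.91 + 0.3800×25.88 + 0.1700×9.84 + 0.0500×10.67 + 0.1600×24.90 + 0.1700×41.98 = 26.1650 per 100,000.
Dacira: 0.0700×69.95 + 0.3800×33.14 + 0.1700×14.96 + 0.0500×18.63 + 0.1600×37.75 + 0.1700×66.86 = 38.3706 per 100,000.
Ratio = 26.1650 ÷ 38.3706 = 0.68190.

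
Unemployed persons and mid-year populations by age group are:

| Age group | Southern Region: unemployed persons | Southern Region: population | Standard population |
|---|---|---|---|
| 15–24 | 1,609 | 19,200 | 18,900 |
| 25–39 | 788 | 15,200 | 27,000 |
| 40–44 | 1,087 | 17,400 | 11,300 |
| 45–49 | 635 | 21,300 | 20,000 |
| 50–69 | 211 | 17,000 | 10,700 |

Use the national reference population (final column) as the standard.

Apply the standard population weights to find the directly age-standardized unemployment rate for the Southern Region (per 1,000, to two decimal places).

Age-specific rates per 1,000 for the Southern Region: 83.802, 51.842, 62.471, 29.812, 12.412.
Standard total = 87,900; weights = 0.2150, 0.3072, 0.1286, 0.2275, 0.1217.
Standardized rate: 0.2150×83.802 + 0.3072×51.842 + 0.1286×62.471 + 0.2275×29.812 + 0.1217×12.412 = 50.2682 per 1,000.

50.27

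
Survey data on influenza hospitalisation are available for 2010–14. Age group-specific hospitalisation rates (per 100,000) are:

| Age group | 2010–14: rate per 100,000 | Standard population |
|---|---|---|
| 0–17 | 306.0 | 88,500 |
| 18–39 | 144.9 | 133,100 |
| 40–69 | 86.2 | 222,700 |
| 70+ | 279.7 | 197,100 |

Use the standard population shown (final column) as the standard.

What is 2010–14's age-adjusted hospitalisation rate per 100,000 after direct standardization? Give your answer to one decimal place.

188.2

Standard total = 641,400; weights = 0.1380, 0.2075, 0.3472, 0.3073.
Standardized rate: 0.1380×306.0 + 0.2075×144.9 + 0.3472×86.2 + 0.3073×279.7 = 188.1709 per 100,000.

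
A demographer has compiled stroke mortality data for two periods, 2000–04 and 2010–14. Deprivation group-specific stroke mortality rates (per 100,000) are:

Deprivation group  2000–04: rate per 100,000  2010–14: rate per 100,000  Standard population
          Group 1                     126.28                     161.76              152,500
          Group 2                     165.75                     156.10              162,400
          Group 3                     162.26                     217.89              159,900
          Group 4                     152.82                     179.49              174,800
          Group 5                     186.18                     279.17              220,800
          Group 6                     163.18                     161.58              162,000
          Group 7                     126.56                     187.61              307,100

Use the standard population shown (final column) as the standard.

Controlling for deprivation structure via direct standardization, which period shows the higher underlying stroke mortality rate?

2010–14

Standard total = 1,339,500; weights = 0.1138, 0.1212, 0.1194, 0.1305, 0.1648, 0.1209, 0.2293.
2000–04: 0.1138×126.28 + 0.1212×165.75 + 0.1194×162.26 + 0.1305×152.82 + 0.1648×186.18 + 0.1209×163.18 + 0.2293×126.56 = 153.2244 per 100,000.
2010–14: 0.1138×161.76 + 0.1212×156.10 + 0.1194×217.89 + 0.1305×179.49 + 0.1648×279.17 + 0.1209×161.58 + 0.2293×187.61 = 195.3462 per 100,000.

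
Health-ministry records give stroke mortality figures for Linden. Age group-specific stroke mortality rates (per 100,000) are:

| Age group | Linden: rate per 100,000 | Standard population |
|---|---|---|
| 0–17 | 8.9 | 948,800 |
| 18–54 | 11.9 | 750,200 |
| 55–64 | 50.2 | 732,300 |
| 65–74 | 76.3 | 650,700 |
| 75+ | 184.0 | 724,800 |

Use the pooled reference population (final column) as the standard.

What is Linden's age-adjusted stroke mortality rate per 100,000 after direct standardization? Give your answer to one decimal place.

Standard total = 3,806,800; weights = 0.2492, 0.1971, 0.1924, 0.1709, 0.1904.
Standardized rate: 0.2492×8.9 + 0.1971×11.9 + 0.1924×50.2 + 0.1709×76.3 + 0.1904×184.0 = 62.2950 per 100,000.

62.3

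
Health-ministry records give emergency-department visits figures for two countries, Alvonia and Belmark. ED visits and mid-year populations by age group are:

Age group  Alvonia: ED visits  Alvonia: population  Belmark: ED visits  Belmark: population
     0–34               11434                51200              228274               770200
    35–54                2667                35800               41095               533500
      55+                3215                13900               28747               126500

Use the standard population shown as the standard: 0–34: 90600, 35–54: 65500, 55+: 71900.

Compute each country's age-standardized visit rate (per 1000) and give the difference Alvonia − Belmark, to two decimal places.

-28.48

Age-specific rates per 1000 for Alvonia: 223.320, 74.497, 231.295.
For Belmark: 296.383, 77.029, 227.249.
Standard total = 228000; weights = 0.3974, 0.2873, 0.3154.
Alvonia: 0.3974×223.320 + 0.2873×74.497 + 0.3154×231.295 = 183.0811 per 1000.
Belmark: 0.3974×296.383 + 0.2873×77.029 + 0.3154×227.249 = 211.5653 per 1000.
Difference = 183.0811 − 211.5653 = -28.4842.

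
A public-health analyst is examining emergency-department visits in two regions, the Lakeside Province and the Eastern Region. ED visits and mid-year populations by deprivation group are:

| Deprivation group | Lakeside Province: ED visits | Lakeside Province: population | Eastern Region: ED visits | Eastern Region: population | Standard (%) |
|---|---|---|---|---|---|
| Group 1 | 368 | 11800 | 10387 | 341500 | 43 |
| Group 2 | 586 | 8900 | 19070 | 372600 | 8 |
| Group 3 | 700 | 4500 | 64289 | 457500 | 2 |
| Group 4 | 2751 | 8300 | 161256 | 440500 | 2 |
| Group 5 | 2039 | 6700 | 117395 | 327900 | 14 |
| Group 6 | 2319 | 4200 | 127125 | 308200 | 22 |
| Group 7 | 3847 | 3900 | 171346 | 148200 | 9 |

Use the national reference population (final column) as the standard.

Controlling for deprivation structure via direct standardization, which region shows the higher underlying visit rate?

Lakeside Province

Deprivation-specific rates per 1000 for the Lakeside Province: 31.186, 65.843, 155.556, 331.446, 304.328, 552.143, 986.410.
For the Eastern Region: 30.416, 51.181, 140.522, 366.075, 358.021, 412.476, 1156.181.
Standard weights: 0.43, 0.08, 0.02, 0.02, 0.14, 0.22, 0.09.
The Lakeside Province: 0.4300×31.186 + 0.0800×65.843 + 0.0200×155.556 + 0.0200×331.446 + 0.1400×304.328 + 0.2200×552.143 + 0.0900×986.410 = 281.2719 per 1000.
The Eastern Region: 0.4300×30.416 + 0.0800×51.181 + 0.0200×140.522 + 0.0200×366.075 + 0.1400×358.021 + 0.2200×412.476 + 0.0900×1156.181 = 272.2290 per 1000.
The crude rates (261.08 vs 279.95) would put the Eastern Region higher, but that reflects its deprivation composition; once standardized to a common deprivation structure, the Lakeside Province has the higher underlying rate.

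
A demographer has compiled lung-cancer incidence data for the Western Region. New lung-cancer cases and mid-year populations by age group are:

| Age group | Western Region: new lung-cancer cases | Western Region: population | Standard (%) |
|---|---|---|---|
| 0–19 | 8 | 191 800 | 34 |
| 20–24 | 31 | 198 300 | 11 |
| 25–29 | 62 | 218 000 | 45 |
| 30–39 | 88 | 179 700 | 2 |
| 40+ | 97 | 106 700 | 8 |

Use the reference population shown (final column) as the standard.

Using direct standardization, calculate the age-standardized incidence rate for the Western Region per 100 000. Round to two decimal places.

24.19

Age-specific rates per 100 000 for the Western Region: 4.17, 15.63, 28.44, 48.97, 90.91.
Standard weights: 0.34, 0.11, 0.45, 0.02, 0.08.
Standardized rate: 0.3400×4.17 + 0.1100×15.63 + 0.4500×28.44 + 0.0200×48.97 + 0.0800×90.91 = 24.1881 per 100 000.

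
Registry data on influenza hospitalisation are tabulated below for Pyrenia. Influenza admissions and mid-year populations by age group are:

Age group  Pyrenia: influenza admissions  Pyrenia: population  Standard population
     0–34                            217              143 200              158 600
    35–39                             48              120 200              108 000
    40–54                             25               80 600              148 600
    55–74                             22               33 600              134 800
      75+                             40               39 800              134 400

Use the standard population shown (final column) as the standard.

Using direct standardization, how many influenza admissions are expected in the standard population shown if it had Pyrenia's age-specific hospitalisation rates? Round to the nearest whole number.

553

Age-specific rates per 100 000 for Pyrenia: 151.54, 39.93, 31.02, 65.48, 100.50.
Expected influenza admissions = Σ (standard pop × age-specific rate ÷ 100 000)
= 158 600×151.54/100 000 + 108 000×39.93/100 000 + 148 600×31.02/100 000 + 134 800×65.48/100 000 + 134 400×100.50/100 000
= 240.34 + 43.13 + 46.09 + 88.26 + 135.08 = 552.89.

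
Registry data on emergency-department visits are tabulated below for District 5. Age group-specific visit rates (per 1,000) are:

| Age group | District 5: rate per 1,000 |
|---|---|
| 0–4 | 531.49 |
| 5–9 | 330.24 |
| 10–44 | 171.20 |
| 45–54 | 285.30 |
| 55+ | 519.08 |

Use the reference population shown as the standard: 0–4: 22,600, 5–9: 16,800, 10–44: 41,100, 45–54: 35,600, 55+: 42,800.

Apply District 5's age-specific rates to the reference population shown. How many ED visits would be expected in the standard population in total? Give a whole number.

56969

Expected ED visits = Σ (standard pop × age-specific rate ÷ 1,000)
= 22,600×531.49/1,000 + 16,800×330.24/1,000 + 41,100×171.20/1,000 + 35,600×285.30/1,000 + 42,800×519.08/1,000
= 12011.67 + 5548.03 + 7036.32 + 10156.68 + 22216.62 = 56969.33.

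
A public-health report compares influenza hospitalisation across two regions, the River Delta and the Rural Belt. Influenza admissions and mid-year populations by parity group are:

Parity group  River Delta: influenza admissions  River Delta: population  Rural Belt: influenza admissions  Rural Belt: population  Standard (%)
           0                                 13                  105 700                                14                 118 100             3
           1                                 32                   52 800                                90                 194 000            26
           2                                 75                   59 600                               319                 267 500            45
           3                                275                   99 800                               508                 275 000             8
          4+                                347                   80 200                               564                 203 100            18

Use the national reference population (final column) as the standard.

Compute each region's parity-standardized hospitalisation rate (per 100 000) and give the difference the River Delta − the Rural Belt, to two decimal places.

Parity-specific rates per 100 000 for the River Delta: 12.30, 60.61, 125.84, 275.55, 432.67.
For the Rural Belt: 11.85, 46.39, 119.25, 184.73, 277.70.
Standard weights: 0.03, 0.26, 0.45, 0.08, 0.18.
The River Delta: 0.0300×12.30 + 0.2600×60.61 + 0.4500×125.84 + 0.0800×275.55 + 0.1800×432.67 = 172.6784 per 100 000.
The Rural Belt: 0.0300×11.85 + 0.2600×46.39 + 0.4500×119.25 + 0.0800×184.73 + 0.1800×277.70 = 130.8444 per 100 000.
Difference = 172.6784 − 130.8444 = 41.8340.

41.83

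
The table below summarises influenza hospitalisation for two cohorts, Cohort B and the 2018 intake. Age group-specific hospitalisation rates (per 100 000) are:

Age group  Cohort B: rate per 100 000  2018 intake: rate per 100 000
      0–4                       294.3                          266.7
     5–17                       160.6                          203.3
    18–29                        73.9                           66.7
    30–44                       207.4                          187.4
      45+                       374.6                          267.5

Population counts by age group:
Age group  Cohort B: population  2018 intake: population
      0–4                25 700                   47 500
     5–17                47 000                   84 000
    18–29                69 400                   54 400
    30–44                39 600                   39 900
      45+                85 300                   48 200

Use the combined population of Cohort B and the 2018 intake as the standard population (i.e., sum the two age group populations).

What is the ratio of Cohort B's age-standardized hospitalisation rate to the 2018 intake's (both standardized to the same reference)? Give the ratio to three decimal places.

1.126

Combined standard total = 541 000; weights = 0.1353, 0.2421, 0.2288, 0.1470, 0.2468.
Cohort B: 0.1353×294.3 + 0.2421×160.6 + 0.2288×73.9 + 0.1470×207.4 + 0.2468×374.6 = 218.5353 per 100 000.
The 2018 intake: 0.1353×266.7 + 0.2421×203.3 + 0.2288×66.7 + 0.1470×187.4 + 0.2468×267.5 = 194.1252 per 100 000.
Ratio = 218.5353 ÷ 194.1252 = 1.12574.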